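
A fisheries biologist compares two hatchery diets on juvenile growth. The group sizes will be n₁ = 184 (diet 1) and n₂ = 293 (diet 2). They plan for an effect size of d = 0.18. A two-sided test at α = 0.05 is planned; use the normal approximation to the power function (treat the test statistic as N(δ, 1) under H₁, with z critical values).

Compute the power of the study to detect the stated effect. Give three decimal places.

Power ≈ 0.482

Noncentrality parameter: δ = d / √(1/n₁ + 1/n₂) = 0.18 / √(1/184 + 1/293) = 1.9136
Two-sided α = 0.05 → critical value z_{0.025} = 1.960.
Power = Φ(δ − 1.960) + Φ(−δ − 1.960) = Φ(-0.046) + Φ(-3.874) = 0.4815 + 0.0001 = 0.4816.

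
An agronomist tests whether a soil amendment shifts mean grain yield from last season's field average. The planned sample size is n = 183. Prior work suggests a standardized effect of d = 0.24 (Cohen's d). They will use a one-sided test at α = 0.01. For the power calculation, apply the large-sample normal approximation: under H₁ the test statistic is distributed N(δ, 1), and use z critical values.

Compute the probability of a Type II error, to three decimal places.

β ≈ 0.179

Noncentrality parameter: δ = d·√n = 0.24 × √183 = 3.2467
One-sided α = 0.01 → critical value z_{0.01} = 2.326.
Power = P(Z > 2.326 − δ) = Φ(0.920) = 0.8213.
Type II error: β = 1 − power = 1 − 0.8213 = 0.1787.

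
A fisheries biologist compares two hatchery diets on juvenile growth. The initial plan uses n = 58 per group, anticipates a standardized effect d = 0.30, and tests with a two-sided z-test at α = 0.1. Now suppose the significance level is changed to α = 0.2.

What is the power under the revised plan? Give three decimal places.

Power ≈ 0.633

δ = d·√(n/2) = 0.30 × √(58/2) = 1.6155 (unchanged). New critical value: z_{0.1} = 1.282.
Revised power = Φ(δ − 1.282) + Φ(−δ − 1.282) = Φ(0.334) + Φ(-2.897) = 0.6308 + 0.0019 = 0.6327.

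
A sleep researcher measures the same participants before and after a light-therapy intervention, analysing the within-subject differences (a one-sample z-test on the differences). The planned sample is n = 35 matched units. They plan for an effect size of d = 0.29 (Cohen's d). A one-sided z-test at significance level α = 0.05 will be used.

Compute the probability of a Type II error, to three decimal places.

β ≈ 0.472

Noncentrality parameter: δ = d·√n = 0.29 × √35 = 1.7157
One-sided α = 0.05 → critical value z_{0.05} = 1.645.
Power = P(Z > 1.645 − δ) = Φ(0.071) = 0.5282.
Type II error: β = 1 − power = 1 − 0.5282 = 0.4718.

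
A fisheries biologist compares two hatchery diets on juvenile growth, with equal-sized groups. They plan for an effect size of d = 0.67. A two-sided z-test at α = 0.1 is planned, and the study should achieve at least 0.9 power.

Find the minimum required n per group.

n = 39 per group

For power 0.9 need Φ(δ − z_{0.05}) = 0.9, so δ = z_{0.05} + z_{0.10} = 1.645 + 1.282 = 2.926.
(Ignoring the negligible lower-tail rejection probability gives the usual closed-form inversion.)
δ = d·√(n/2) ⇒ n = 2(δ/d)² = 2 × (2.926 / 0.67)² = 38.15.
Round up to the next whole unit.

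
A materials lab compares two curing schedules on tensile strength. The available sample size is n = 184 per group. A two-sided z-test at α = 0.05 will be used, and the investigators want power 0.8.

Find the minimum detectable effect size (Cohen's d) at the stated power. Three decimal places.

d ≈ 0.292

Required noncentrality: δ = z_{0.025} + z_{0.20} = 1.960 + 0.842 = 2.802.
(The second rejection-region term Φ(−δ − z_{α/2}) is negligible and dropped.)
δ = d·√(n/2) ⇒ d = δ/√(n/2) = 2.802/√(184/2) = 0.2921.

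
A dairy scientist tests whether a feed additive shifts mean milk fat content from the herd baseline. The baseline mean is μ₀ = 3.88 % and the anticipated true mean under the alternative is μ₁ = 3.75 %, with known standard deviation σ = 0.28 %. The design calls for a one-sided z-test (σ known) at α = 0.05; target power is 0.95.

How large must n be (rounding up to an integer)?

n = 51

Standardized effect: d = |μ₁ − μ₀| / σ = |3.75 − 3.88| / 0.28 = 0.4643
For power 0.95 need Φ(δ − z_{0.05}) = 0.95, so δ = z_{0.05} + z_{0.05} = 1.645 + 1.645 = 3.290.
δ = d·√n ⇒ n = (δ/d)² = (3.290 / 0.4643)² = 50.20.
Round up to the next whole unit.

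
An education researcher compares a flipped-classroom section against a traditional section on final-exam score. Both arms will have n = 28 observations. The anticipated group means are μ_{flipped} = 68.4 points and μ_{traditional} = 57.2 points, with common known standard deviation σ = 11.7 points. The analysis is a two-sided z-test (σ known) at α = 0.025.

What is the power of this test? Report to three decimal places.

Standardized effect: d = |μ_{flipped} − μ_{traditional}| / σ = |68.4 − 57.2| / 11.7 = 0.9573
Noncentrality parameter: δ = d·√(n/2) = 0.9573 × √(28/2) = 3.5818
Critical value for a two-sided test at α = 0.025: z_{α/2} = 2.241.
Power = Φ(δ − 2.241) + Φ(−δ − 2.241) = Φ(1.340) + Φ(-5.823) = 0.9099 + 0.0000 = 0.9099.

Power ≈ 0.910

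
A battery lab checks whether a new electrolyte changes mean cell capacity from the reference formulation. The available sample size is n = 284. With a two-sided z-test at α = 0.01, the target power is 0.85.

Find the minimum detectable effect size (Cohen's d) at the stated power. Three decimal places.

Need Φ(δ − 2.576) = 0.85, so δ = 2.576 + 1.036 = 3.612.
(Lower-tail contribution to power is negligible for δ > 0.)
δ = d·√n ⇒ d = δ/√n = 3.612/√284 = 0.2143.

d ≈ 0.214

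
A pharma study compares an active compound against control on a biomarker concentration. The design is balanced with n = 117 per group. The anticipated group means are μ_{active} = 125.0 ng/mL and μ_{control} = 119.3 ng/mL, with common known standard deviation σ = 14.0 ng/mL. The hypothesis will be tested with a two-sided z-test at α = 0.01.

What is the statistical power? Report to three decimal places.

Power ≈ 0.705

Standardized effect: d = |μ_{active} − μ_{control}| / σ = |125.0 − 119.3| / 14.0 = 0.4071
Noncentrality parameter: δ = d·√(n/2) = 0.4071 × √(117/2) = 3.1140
Critical value for a two-sided test at α = 0.01: z_{α/2} = 2.576.
Power = Φ(δ − 2.576) + Φ(−δ − 2.576) = Φ(0.538) + Φ(-5.690) = 0.7048 + 0.0000 = 0.7048.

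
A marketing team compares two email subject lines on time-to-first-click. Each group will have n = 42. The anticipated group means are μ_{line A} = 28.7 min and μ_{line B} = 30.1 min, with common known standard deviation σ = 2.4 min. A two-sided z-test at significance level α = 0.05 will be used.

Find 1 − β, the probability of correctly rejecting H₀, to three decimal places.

Power ≈ 0.762

Standardized effect: d = |μ_{line A} − μ_{line B}| / σ = |28.7 − 30.1| / 2.4 = 0.5833
Noncentrality parameter: λ = d·√(n/2) = 0.5833 × √(42/2) = 2.6732
Two-sided α = 0.05 → critical value z_{0.025} = 1.960.
Power = Φ(λ − 1.960) + Φ(−λ − 1.960) = Φ(0.713) + Φ(-4.633) = 0.7621 + 0.0000 = 0.7621.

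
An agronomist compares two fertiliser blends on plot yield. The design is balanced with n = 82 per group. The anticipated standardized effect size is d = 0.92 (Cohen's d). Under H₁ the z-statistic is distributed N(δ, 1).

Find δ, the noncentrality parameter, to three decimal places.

δ ≈ 5.891

The noncentrality parameter scales effect size by the design's sample-size factor: δ = d·√(n/2) = 0.92 × √(82/2) = 5.8909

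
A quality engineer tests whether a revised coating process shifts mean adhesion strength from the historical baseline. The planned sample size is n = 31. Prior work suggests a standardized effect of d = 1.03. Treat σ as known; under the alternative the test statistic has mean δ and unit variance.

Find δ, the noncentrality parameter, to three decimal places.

The noncentrality parameter scales effect size by the design's sample-size factor: δ = d·√n = 1.03 × √31 = 5.7348

δ ≈ 5.735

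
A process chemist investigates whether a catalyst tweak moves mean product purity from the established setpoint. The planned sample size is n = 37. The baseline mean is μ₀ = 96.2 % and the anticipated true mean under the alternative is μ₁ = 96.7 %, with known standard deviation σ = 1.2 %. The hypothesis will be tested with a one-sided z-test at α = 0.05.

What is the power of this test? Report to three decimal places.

Standardized effect: d = |μ₁ − μ₀| / σ = |96.7 − 96.2| / 1.2 = 0.4167
Noncentrality parameter: δ = d·√n = 0.4167 × √37 = 2.5345
Critical value for a one-sided test at α = 0.05: z_α = 1.645.
Power = Φ(δ − 1.645) = Φ(0.890) = 0.8132.

Power ≈ 0.813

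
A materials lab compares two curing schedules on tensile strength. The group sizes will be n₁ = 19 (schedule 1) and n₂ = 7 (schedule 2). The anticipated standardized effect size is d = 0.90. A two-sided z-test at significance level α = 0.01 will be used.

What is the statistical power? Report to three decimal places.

Power ≈ 0.295

Noncentrality parameter: δ = d / √(1/n₁ + 1/n₂) = 0.90 / √(1/19 + 1/7) = 2.0355
Two-sided α = 0.01 → critical value z_{0.005} = 2.576.
Power = Φ(δ − 2.576) + Φ(−δ − 2.576) = Φ(-0.540) + Φ(-4.611) = 0.2945 + 0.0000 = 0.2945.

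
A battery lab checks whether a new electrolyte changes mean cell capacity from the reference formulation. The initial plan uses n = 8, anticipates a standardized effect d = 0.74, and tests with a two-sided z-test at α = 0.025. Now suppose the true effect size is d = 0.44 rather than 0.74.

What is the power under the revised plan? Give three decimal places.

With d = 0.44: δ = d·√n = 0.44 × √8 = 1.2445. Critical value z_{0.0125} = 2.241.
Revised power = Φ(δ − 2.241) + Φ(−δ − 2.241) = Φ(-0.997) + Φ(-3.486) = 0.1594 + 0.0002 = 0.1597.

Power ≈ 0.160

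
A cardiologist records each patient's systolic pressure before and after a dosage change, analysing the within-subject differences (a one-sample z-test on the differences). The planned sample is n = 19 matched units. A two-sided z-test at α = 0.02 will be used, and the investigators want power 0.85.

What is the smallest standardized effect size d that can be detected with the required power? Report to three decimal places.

Required noncentrality: δ = z_{0.01} + z_{0.15} = 2.326 + 1.036 = 3.363.
(The second rejection-region term Φ(−δ − z_{α/2}) is negligible and dropped.)
δ = d·√n ⇒ d = δ/√n = 3.363/√19 = 0.7715.

d ≈ 0.771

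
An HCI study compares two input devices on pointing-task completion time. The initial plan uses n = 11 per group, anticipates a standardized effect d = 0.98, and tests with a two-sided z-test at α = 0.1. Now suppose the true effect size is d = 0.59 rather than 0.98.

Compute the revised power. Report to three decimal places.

Power ≈ 0.398

With d = 0.59: δ = d·√(n/2) = 0.59 × √(11/2) = 1.3837. Critical value z_{0.05} = 1.645.
Revised power = Φ(δ − 1.645) + Φ(−δ − 1.645) = Φ(-0.261) + Φ(-3.029) = 0.3970 + 0.0012 = 0.3982.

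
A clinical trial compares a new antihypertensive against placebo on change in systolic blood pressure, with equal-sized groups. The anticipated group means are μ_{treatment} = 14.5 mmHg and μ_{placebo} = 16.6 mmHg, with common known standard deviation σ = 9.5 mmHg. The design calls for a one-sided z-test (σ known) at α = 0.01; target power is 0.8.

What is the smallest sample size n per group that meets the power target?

Standardized effect: d = |μ_{treatment} − μ_{placebo}| / σ = |14.5 − 16.6| / 9.5 = 0.2211
For power 0.8 need Φ(δ − z_{0.01}) = 0.8, so δ = z_{0.01} + z_{0.20} = 2.326 + 0.842 = 3.168.
δ = d·√(n/2) ⇒ n = 2(δ/d)² = 2 × (3.168 / 0.2211)² = 410.77.
Round up to the next whole unit.

n = 411 per group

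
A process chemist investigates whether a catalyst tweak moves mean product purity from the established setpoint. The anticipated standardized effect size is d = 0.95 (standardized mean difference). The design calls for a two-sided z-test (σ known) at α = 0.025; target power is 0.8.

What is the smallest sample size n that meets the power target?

Set Φ(δ − 2.241) = 0.8; then δ − 2.241 = Φ⁻¹(0.8) = 0.842, giving δ = 3.083.
(Ignoring the negligible lower-tail rejection probability gives the usual closed-form inversion.)
δ = d·√n ⇒ n = (δ/d)² = (3.083 / 0.95)² = 10.53.
Rounding up, n = 11.

n = 11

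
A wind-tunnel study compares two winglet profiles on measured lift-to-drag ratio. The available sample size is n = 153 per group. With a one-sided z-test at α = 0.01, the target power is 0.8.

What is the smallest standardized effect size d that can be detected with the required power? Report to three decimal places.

Need Φ(δ − 2.326) = 0.8, so δ = 2.326 + 0.842 = 3.168.
δ = d·√(n/2) ⇒ d = δ/√(n/2) = 3.168/√(153/2) = 0.3622.

d ≈ 0.362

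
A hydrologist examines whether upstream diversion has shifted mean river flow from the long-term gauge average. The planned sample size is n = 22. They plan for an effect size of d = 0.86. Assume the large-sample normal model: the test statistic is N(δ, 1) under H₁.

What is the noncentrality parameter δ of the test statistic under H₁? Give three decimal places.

δ = d·√n = 0.86 × √22 = 4.0338

δ ≈ 4.034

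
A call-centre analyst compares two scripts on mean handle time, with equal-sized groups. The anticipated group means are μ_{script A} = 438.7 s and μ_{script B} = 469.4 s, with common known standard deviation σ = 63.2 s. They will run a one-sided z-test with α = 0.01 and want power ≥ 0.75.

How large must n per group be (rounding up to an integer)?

Standardized effect: d = |μ_{script A} − μ_{script B}| / σ = |438.7 − 469.4| / 63.2 = 0.4858
Set Φ(δ − 2.326) = 0.75; then δ − 2.326 = Φ⁻¹(0.75) = 0.674, giving δ = 3.001.
δ = d·√(n/2) ⇒ n = 2(δ/d)² = 2 × (3.001 / 0.4858)² = 76.33.
Round up to the next whole unit.

n = 77 per group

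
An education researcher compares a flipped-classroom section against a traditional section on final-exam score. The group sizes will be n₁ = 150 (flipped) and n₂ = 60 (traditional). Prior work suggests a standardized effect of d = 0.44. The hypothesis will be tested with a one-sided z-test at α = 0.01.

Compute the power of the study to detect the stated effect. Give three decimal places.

Power ≈ 0.710

Noncentrality parameter: δ = d / √(1/n₁ + 1/n₂) = 0.44 / √(1/150 + 1/60) = 2.8805
Critical value for a one-sided test at α = 0.01: z_α = 2.326.
Power = P(Z > 2.326 − δ) = Φ(0.554) = 0.7103.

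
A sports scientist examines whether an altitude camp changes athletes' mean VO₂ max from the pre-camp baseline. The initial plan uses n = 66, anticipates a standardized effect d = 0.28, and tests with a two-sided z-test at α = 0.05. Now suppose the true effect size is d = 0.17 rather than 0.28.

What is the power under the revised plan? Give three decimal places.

Power ≈ 0.282

With d = 0.17: δ = d·√n = 0.17 × √66 = 1.3811. Critical value z_{0.025} = 1.960.
Revised power = Φ(δ − 1.960) + Φ(−δ − 1.960) = Φ(-0.579) + Φ(-3.341) = 0.2813 + 0.0004 = 0.2818.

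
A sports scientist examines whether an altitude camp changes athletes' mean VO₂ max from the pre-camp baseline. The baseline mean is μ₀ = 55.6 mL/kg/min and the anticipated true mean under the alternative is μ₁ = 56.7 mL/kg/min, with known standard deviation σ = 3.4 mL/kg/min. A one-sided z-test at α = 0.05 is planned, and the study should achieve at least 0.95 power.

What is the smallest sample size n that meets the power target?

n = 104

Standardized effect: d = |μ₁ − μ₀| / σ = |56.7 − 55.6| / 3.4 = 0.3235
For power 0.95 need Φ(δ − z_{0.05}) = 0.95, so δ = z_{0.05} + z_{0.05} = 1.645 + 1.645 = 3.290.
δ = d·√n ⇒ n = (δ/d)² = (3.290 / 0.3235)² = 103.39.
Round up to the next whole unit.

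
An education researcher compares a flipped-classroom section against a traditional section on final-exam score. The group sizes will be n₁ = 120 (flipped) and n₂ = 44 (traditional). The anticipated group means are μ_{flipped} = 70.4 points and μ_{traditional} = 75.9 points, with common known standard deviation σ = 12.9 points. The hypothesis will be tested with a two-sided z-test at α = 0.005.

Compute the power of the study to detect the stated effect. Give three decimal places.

Standardized effect: d = |μ_{flipped} − μ_{traditional}| / σ = |70.4 − 75.9| / 12.9 = 0.4264
Noncentrality parameter: δ = d / √(1/n₁ + 1/n₂) = 0.4264 / √(1/120 + 1/44) = 2.4192
Critical value for a two-sided test at α = 0.005: z_{α/2} = 2.807.
Power = Φ(δ − 2.807) + Φ(−δ − 2.807) = Φ(-0.388) + Φ(-5.226) = 0.3491 + 0.0000 = 0.3491.

Power ≈ 0.349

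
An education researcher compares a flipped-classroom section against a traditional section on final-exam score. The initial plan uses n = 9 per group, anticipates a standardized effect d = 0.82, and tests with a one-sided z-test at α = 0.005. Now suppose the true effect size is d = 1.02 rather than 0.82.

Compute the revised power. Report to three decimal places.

With d = 1.02: δ = d·√(n/2) = 1.02 × √(9/2) = 2.1637. Critical value z_{0.005} = 2.576.
Revised power = Φ(δ − 2.576) = Φ(-0.412) = 0.3401.

Power ≈ 0.340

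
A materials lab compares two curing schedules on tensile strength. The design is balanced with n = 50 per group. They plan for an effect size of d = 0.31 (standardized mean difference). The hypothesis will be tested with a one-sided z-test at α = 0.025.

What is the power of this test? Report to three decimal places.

Power ≈ 0.341

Noncentrality parameter: δ = d·√(n/2) = 0.31 × √(50/2) = 1.5500
One-sided α = 0.025 → critical value z_{0.025} = 1.960.
Power = P(Z > 1.960 − δ) = Φ(-0.410) = 0.3409.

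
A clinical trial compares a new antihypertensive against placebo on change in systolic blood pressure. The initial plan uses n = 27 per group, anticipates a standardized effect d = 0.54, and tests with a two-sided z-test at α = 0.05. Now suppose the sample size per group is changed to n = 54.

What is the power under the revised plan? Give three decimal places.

Power ≈ 0.801

With n = 54 per group: δ = d·√(n/2) = 0.54 × √(54/2) = 2.8059. Critical value z_{0.025} = 1.960.
Revised power = Φ(δ − 1.960) + Φ(−δ − 1.960) = Φ(0.846) + Φ(-4.766) = 0.8012 + 0.0000 = 0.8012.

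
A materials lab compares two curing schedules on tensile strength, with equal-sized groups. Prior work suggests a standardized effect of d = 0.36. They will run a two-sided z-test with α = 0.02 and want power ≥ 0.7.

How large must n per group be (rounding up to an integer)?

n = 126 per group

Set Φ(δ − 2.326) = 0.7; then δ − 2.326 = Φ⁻¹(0.7) = 0.524, giving δ = 2.851.
(Ignoring the negligible lower-tail rejection probability gives the usual closed-form inversion.)
δ = d·√(n/2) ⇒ n = 2(δ/d)² = 2 × (2.851 / 0.36)² = 125.41.
Round up to the next whole unit.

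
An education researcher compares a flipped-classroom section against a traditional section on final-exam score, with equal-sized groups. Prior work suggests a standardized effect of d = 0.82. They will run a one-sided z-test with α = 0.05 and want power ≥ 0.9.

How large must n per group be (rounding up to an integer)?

n = 26 per group

For power 0.9 need Φ(δ − z_{0.05}) = 0.9, so δ = z_{0.05} + z_{0.10} = 1.645 + 1.282 = 2.926.
δ = d·√(n/2) ⇒ n = 2(δ/d)² = 2 × (2.926 / 0.82)² = 25.47.
Round up to the next whole unit.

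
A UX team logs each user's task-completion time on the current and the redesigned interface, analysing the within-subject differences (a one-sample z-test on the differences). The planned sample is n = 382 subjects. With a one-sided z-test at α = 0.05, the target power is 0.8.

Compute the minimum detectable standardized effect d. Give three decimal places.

Need Φ(δ − 1.645) = 0.8, so δ = 1.645 + 0.842 = 2.486.
δ = d·√n ⇒ d = δ/√n = 2.486/√382 = 0.1272.

d ≈ 0.127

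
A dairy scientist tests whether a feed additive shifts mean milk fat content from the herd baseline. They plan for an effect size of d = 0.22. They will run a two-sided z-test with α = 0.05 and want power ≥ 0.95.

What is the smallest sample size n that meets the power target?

n = 269

Set Φ(δ − 1.960) = 0.95; then δ − 1.960 = Φ⁻¹(0.95) = 1.645, giving δ = 3.605.
(The Φ(−δ − z_{α/2}) term is vanishingly small for δ > 0 and is dropped in the standard sample-size formula.)
δ = d·√n ⇒ n = (δ/d)² = (3.605 / 0.22)² = 268.49.
Round up to the next whole unit.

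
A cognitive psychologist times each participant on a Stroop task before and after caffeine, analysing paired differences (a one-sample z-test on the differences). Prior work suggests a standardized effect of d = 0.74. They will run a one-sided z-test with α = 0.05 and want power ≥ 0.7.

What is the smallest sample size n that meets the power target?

For power 0.7 need Φ(δ − z_{0.05}) = 0.7, so δ = z_{0.05} + z_{0.30} = 1.645 + 0.524 = 2.169.
δ = d·√n ⇒ n = (δ/d)² = (2.169 / 0.74)² = 8.59.
Round up to the next whole unit.

n = 9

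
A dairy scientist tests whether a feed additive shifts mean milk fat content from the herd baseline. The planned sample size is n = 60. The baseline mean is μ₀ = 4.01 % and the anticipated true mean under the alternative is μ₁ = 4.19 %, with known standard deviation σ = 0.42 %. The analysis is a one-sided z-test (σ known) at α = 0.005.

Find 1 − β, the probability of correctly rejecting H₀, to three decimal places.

Standardized effect: d = |μ₁ − μ₀| / σ = |4.19 − 4.01| / 0.42 = 0.4286
Noncentrality parameter: δ = d·√n = 0.4286 × √60 = 3.3197
One-sided α = 0.005 → critical value z_{0.005} = 2.576.
Power = P(Z > 2.576 − δ) = Φ(0.744) = 0.7715.

Power ≈ 0.772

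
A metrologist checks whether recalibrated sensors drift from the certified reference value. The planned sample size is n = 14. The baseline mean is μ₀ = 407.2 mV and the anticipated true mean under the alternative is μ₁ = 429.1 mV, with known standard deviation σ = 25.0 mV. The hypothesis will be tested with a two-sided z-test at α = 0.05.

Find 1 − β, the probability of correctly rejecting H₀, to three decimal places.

Power ≈ 0.906

Standardized effect: d = |μ₁ − μ₀| / σ = |429.1 − 407.2| / 25.0 = 0.8760
Noncentrality parameter: δ = d·√n = 0.8760 × √14 = 3.2777
Critical value for a two-sided test at α = 0.05: z_{α/2} = 1.960.
Power = Φ(δ − 1.960) + Φ(−δ − 1.960) = Φ(1.318) + Φ(-5.238) = 0.9062 + 0.0000 = 0.9062.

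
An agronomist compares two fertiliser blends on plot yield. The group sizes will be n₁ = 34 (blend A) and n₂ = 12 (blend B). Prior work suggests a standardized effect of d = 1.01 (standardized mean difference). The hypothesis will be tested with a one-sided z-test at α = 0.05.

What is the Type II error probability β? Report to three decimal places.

Noncentrality parameter: δ = d / √(1/n₁ + 1/n₂) = 1.01 / √(1/34 + 1/12) = 3.0080
Critical value for a one-sided test at α = 0.05: z_α = 1.645.
Power = P(Z > 1.645 − δ) = Φ(1.363) = 0.9136.
Type II error: β = 1 − power = 1 − 0.9136 = 0.0864.

β ≈ 0.086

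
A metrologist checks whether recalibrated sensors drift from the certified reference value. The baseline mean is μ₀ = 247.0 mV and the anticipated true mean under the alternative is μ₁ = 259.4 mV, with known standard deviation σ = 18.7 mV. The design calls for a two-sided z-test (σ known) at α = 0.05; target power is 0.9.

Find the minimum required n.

n = 24

Standardized effect: d = |μ₁ − μ₀| / σ = |259.4 − 247.0| / 18.7 = 0.6631
For power 0.9 need Φ(δ − z_{0.025}) = 0.9, so δ = z_{0.025} + z_{0.10} = 1.960 + 1.282 = 3.242.
(For δ > 0 the lower-tail rejection region contributes negligibly to power, so the one-term inversion is standard.)
δ = d·√n ⇒ n = (δ/d)² = (3.242 / 0.6631)² = 23.90.
Round up to the next whole unit.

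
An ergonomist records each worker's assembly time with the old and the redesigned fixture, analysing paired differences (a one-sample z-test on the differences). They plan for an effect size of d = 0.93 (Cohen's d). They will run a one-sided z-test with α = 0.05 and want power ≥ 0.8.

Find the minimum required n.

n = 8

For power 0.8 need Φ(δ − z_{0.05}) = 0.8, so δ = z_{0.05} + z_{0.20} = 1.645 + 0.842 = 2.486.
δ = d·√n ⇒ n = (δ/d)² = (2.486 / 0.93)² = 7.15.
Round up to the next whole unit.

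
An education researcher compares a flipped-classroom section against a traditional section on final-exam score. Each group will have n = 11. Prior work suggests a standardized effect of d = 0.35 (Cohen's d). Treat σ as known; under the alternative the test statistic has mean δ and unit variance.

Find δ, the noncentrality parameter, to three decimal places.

δ ≈ 0.821

The noncentrality parameter scales effect size by the design's sample-size factor: δ = d·√(n/2) = 0.35 × √(11/2) = 0.8208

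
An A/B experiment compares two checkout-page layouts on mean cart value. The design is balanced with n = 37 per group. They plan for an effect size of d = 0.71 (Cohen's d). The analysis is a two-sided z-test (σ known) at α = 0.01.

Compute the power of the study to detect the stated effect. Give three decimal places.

Noncentrality parameter: λ = d·√(n/2) = 0.71 × √(37/2) = 3.0538
Two-sided α = 0.01 → critical value z_{0.005} = 2.576.
Power = Φ(λ − 2.576) + Φ(−λ − 2.576) = Φ(0.478) + Φ(-5.630) = 0.6837 + 0.0000 = 0.6837.

Power ≈ 0.684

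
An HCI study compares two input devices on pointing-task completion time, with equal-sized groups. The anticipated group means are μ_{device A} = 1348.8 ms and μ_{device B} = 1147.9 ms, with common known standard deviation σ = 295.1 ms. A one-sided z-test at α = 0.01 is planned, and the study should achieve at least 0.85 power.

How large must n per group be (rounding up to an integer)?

Standardized effect: d = |μ_{device A} − μ_{device B}| / σ = |1348.8 − 1147.9| / 295.1 = 0.6808
For power 0.85 need Φ(δ − z_{0.01}) = 0.85, so δ = z_{0.01} + z_{0.15} = 2.326 + 1.036 = 3.363.
δ = d·√(n/2) ⇒ n = 2(δ/d)² = 2 × (3.363 / 0.6808)² = 48.80.
Rounding up, n = 49 per group.

n = 49 per group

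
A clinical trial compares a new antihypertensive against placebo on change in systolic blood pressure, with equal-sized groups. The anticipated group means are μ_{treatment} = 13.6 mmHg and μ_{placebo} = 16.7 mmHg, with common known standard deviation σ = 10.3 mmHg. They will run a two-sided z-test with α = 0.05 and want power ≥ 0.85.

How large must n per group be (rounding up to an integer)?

n = 199 per group

Standardized effect: d = |μ_{treatment} − μ_{placebo}| / σ = |13.6 − 16.7| / 10.3 = 0.3010
Set Φ(δ − 1.960) = 0.85; then δ − 1.960 = Φ⁻¹(0.85) = 1.036, giving δ = 2.996.
(For δ > 0 the lower-tail rejection region contributes negligibly to power, so the one-term inversion is standard.)
δ = d·√(n/2) ⇒ n = 2(δ/d)² = 2 × (2.996 / 0.3010)² = 198.23.
Round up to the next whole unit.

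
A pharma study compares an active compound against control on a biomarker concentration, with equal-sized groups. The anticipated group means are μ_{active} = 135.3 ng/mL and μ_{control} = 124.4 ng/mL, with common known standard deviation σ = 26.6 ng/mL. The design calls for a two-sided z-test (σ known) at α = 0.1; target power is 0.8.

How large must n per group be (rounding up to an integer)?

n = 74 per group

Standardized effect: d = |μ_{active} − μ_{control}| / σ = |135.3 − 124.4| / 26.6 = 0.4098
Set Φ(δ − 1.645) = 0.8; then δ − 1.645 = Φ⁻¹(0.8) = 0.842, giving δ = 2.486.
(The Φ(−δ − z_{α/2}) term is vanishingly small for δ > 0 and is dropped in the standard sample-size formula.)
δ = d·√(n/2) ⇒ n = 2(δ/d)² = 2 × (2.486 / 0.4098)² = 73.64.
Round up to the next whole unit.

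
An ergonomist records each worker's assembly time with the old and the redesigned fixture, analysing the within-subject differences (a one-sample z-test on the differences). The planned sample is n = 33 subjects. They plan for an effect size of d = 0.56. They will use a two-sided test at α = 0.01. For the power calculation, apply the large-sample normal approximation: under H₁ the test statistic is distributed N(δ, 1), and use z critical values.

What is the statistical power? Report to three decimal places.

Power ≈ 0.739

Noncentrality parameter: δ = d·√n = 0.56 × √33 = 3.2170
Critical value for a two-sided test at α = 0.01: z_{α/2} = 2.576.
Power = Φ(δ − 2.576) + Φ(−δ − 2.576) = Φ(0.641) + Φ(-5.793) = 0.7393 + 0.0000 = 0.7393.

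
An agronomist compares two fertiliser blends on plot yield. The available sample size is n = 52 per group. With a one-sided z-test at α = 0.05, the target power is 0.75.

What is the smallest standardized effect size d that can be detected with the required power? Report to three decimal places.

Required noncentrality: δ = z_{0.05} + z_{0.25} = 1.645 + 0.674 = 2.319.
δ = d·√(n/2) ⇒ d = δ/√(n/2) = 2.319/√(52/2) = 0.4549.

d ≈ 0.455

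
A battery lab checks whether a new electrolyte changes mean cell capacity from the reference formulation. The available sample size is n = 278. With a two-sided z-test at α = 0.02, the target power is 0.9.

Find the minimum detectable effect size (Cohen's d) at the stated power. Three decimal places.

d ≈ 0.216

Required noncentrality: δ = z_{0.01} + z_{0.10} = 2.326 + 1.282 = 3.608.
(Lower-tail contribution to power is negligible for δ > 0.)
δ = d·√n ⇒ d = δ/√n = 3.608/√278 = 0.2164.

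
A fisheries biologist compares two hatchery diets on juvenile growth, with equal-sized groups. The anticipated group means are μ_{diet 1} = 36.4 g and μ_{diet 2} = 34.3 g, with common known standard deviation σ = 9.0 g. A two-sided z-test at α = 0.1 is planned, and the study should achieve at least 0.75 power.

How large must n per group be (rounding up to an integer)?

Standardized effect: d = |μ_{diet 1} − μ_{diet 2}| / σ = |36.4 − 34.3| / 9.0 = 0.2333
For power 0.75 need Φ(δ − z_{0.05}) = 0.75, so δ = z_{0.05} + z_{0.25} = 1.645 + 0.674 = 2.319.
(The Φ(−δ − z_{α/2}) term is vanishingly small for δ > 0 and is dropped in the standard sample-size formula.)
δ = d·√(n/2) ⇒ n = 2(δ/d)² = 2 × (2.319 / 0.2333)² = 197.61.
Rounding up, n = 198 per group.

n = 198 per group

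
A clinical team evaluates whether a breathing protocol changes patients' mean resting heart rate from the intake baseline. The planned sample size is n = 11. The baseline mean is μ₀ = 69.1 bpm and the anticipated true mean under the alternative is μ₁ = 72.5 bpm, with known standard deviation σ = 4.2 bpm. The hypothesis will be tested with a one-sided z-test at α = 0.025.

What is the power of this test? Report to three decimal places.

Standardized effect: d = |μ₁ − μ₀| / σ = |72.5 − 69.1| / 4.2 = 0.8095
Noncentrality parameter: δ = d·√n = 0.8095 × √11 = 2.6849
Critical value for a one-sided test at α = 0.025: z_α = 1.960.
Power = P(Z > 1.960 − δ) = Φ(0.725) = 0.7658.

Power ≈ 0.766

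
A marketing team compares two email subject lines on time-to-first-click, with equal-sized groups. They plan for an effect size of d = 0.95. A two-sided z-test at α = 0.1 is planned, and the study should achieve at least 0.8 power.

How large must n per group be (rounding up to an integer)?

n = 14 per group

Set Φ(δ − 1.645) = 0.8; then δ − 1.645 = Φ⁻¹(0.8) = 0.842, giving δ = 2.486.
(For δ > 0 the lower-tail rejection region contributes negligibly to power, so the one-term inversion is standard.)
δ = d·√(n/2) ⇒ n = 2(δ/d)² = 2 × (2.486 / 0.95)² = 13.70.
Rounding up, n = 14 per group.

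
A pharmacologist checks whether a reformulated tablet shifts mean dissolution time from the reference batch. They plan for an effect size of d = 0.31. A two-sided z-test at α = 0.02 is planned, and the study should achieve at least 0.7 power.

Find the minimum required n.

n = 85

Set Φ(δ − 2.326) = 0.7; then δ − 2.326 = Φ⁻¹(0.7) = 0.524, giving δ = 2.851.
(Ignoring the negligible lower-tail rejection probability gives the usual closed-form inversion.)
δ = d·√n ⇒ n = (δ/d)² = (2.851 / 0.31)² = 84.57.
Round up to the next whole unit.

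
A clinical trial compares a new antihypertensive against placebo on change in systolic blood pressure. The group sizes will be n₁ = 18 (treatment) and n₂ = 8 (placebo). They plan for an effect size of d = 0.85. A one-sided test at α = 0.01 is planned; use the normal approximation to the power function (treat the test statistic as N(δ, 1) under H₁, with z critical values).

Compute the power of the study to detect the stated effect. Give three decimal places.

Power ≈ 0.372

Noncentrality parameter: δ = d / √(1/n₁ + 1/n₂) = 0.85 / √(1/18 + 1/8) = 2.0004
Critical value for a one-sided test at α = 0.01: z_α = 2.326.
Power = P(Z > 2.326 − δ) = Φ(-0.326) = 0.3722.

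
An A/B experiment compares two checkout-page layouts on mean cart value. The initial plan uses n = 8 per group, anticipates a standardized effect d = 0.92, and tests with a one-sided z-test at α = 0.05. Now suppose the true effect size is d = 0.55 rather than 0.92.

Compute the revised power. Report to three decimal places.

With d = 0.55: δ = d·√(n/2) = 0.55 × √(8/2) = 1.1000. Critical value z_{0.05} = 1.645.
Revised power = Φ(δ − 1.645) = Φ(-0.545) = 0.2929.

Power ≈ 0.293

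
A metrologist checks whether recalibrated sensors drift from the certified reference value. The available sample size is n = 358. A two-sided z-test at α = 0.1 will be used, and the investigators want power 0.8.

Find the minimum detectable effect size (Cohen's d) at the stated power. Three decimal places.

Need Φ(δ − 1.645) = 0.8, so δ = 1.645 + 0.842 = 2.486.
(Lower-tail contribution to power is negligible for δ > 0.)
δ = d·√n ⇒ d = δ/√n = 2.486/√358 = 0.1314.

d ≈ 0.131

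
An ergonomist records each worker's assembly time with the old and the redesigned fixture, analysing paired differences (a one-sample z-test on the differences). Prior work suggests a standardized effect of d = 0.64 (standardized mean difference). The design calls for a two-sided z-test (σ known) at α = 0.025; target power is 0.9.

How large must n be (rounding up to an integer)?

n = 31

Set Φ(δ − 2.241) = 0.9; then δ − 2.241 = Φ⁻¹(0.9) = 1.282, giving δ = 3.523.
(The Φ(−δ − z_{α/2}) term is vanishingly small for δ > 0 and is dropped in the standard sample-size formula.)
δ = d·√n ⇒ n = (δ/d)² = (3.523 / 0.64)² = 30.30.
Rounding up, n = 31.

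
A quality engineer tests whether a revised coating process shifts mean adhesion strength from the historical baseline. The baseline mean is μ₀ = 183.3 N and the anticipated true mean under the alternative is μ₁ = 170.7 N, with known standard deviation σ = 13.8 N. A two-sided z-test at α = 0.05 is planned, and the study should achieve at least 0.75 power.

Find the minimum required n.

Standardized effect: d = |μ₁ − μ₀| / σ = |170.7 − 183.3| / 13.8 = 0.9130
For power 0.75 need Φ(δ − z_{0.025}) = 0.75, so δ = z_{0.025} + z_{0.25} = 1.960 + 0.674 = 2.634.
(Ignoring the negligible lower-tail rejection probability gives the usual closed-form inversion.)
δ = d·√n ⇒ n = (δ/d)² = (2.634 / 0.9130)² = 8.33.
Rounding up, n = 9.

n = 9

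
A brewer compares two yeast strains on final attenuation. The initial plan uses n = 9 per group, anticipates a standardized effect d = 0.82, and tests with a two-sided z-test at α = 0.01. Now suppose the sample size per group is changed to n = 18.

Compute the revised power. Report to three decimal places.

With n = 18 per group: δ = d·√(n/2) = 0.82 × √(18/2) = 2.4600. Critical value z_{0.005} = 2.576.
Revised power = Φ(δ − 2.576) + Φ(−δ − 2.576) = Φ(-0.116) + Φ(-5.036) = 0.4539 + 0.0000 = 0.4539.

Power ≈ 0.454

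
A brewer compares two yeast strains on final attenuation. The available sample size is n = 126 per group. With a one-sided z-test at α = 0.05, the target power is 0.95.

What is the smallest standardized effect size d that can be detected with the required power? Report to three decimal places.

d ≈ 0.414

Required noncentrality: δ = z_{0.05} + z_{0.05} = 1.645 + 1.645 = 3.290.
δ = d·√(n/2) ⇒ d = δ/√(n/2) = 3.290/√(126/2) = 0.4145.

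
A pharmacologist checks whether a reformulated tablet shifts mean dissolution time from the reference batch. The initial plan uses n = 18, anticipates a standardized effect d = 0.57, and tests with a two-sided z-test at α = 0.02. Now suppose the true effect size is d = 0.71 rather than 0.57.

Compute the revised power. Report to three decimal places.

Power ≈ 0.754

With d = 0.71: δ = d·√n = 0.71 × √18 = 3.0123. Critical value z_{0.01} = 2.326.
Revised power = Φ(δ − 2.326) + Φ(−δ − 2.326) = Φ(0.686) + Φ(-5.339) = 0.7536 + 0.0000 = 0.7536.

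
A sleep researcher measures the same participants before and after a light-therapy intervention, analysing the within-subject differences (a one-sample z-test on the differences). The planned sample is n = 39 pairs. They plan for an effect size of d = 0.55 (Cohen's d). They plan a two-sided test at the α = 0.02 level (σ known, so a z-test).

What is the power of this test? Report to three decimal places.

Power ≈ 0.866

Noncentrality parameter: δ = d·√n = 0.55 × √39 = 3.4347
Two-sided α = 0.02 → critical value z_{0.01} = 2.326.
Power = Φ(δ − 2.326) + Φ(−δ − 2.326) = Φ(1.108) + Φ(-5.761) = 0.8662 + 0.0000 = 0.8662.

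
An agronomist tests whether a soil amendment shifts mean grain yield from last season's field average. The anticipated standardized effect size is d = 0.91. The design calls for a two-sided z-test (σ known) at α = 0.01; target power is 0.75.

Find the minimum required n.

n = 13

For power 0.75 need Φ(δ − z_{0.005}) = 0.75, so δ = z_{0.005} + z_{0.25} = 2.576 + 0.674 = 3.250.
(For δ > 0 the lower-tail rejection region contributes negligibly to power, so the one-term inversion is standard.)
δ = d·√n ⇒ n = (δ/d)² = (3.250 / 0.91)² = 12.76.
Round up to the next whole unit.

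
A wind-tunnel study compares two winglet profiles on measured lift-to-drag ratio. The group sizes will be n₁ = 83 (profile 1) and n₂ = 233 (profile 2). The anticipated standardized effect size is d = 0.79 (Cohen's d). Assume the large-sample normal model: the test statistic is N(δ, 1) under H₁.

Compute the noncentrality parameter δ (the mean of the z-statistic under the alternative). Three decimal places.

δ ≈ 6.180

The noncentrality parameter scales effect size by the design's sample-size factor: δ = d / √(1/n₁ + 1/n₂) = 0.79 / √(1/83 + 1/233) = 6.1802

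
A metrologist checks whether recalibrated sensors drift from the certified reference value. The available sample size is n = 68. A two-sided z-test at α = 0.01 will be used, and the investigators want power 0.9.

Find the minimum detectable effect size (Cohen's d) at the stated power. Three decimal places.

Required noncentrality: δ = z_{0.005} + z_{0.10} = 2.576 + 1.282 = 3.857.
(The second rejection-region term Φ(−δ − z_{α/2}) is negligible and dropped.)
δ = d·√n ⇒ d = δ/√n = 3.857/√68 = 0.4678.

d ≈ 0.468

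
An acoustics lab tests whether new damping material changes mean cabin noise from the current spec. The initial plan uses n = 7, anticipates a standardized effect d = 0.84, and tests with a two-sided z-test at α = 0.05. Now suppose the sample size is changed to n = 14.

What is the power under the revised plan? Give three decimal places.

With n = 14: δ = d·√n = 0.84 × √14 = 3.1430. Critical value z_{0.025} = 1.960.
Revised power = Φ(δ − 1.960) + Φ(−δ − 1.960) = Φ(1.183) + Φ(-5.103) = 0.8816 + 0.0000 = 0.8816.

Power ≈ 0.882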